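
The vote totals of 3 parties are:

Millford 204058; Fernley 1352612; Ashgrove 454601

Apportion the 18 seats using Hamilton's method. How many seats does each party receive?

Total 2011271; standard divisor 2011271/18 ≈ 111737.278.
Standard quotas: Millford 1.8262, Fernley 12.1053, Ashgrove 4.0685.
Lower quotas: Millford 1, Fernley 12, Ashgrove 4 (sum 17, leaving 1 seat).
Remainders in descending order: Millford 0.8262, Fernley 0.1053, Ashgrove 0.0685.
Largest remainder: Millford receives the extra seat.

Millford=2, Fernley=12, Ashgrove=4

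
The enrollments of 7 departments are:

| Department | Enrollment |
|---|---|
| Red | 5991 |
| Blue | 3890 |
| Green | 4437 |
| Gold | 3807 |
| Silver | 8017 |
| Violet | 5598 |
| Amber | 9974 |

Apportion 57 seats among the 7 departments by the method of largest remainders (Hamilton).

Standard divisor: 41714 ÷ 57 ≈ 731.825.
Standard quotas: Red 8.1864, Blue 5.3155, Green 6.0629, Gold 5.2021, Silver 10.9548, Violet 7.6494, Amber 13.6289.
Lower quotas: Red 8, Blue 5, Green 6, Gold 5, Silver 10, Violet 7, Amber 13 (sum 54, leaving 3 seats).
Remainders in descending order: Silver 0.9548, Violet 0.6494, Amber 0.6289, Blue 0.3155, Gold 0.2021, Red 0.1864, Green 0.0629.
Largest remainders: Silver, Violet, Amber receive the extra seats.

Red 8, Blue 5, Green 6, Gold 5, Silver 11, Violet 8, Amber 14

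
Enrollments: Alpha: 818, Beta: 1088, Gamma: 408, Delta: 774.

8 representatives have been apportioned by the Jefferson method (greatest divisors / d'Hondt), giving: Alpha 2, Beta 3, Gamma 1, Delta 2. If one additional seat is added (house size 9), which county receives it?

Alpha

Priority for the next seat is population ÷ (current seats + 1).
Priorities: Alpha 272.667, Beta 272.000, Gamma 204.000, Delta 258.000.
Highest priority: Alpha.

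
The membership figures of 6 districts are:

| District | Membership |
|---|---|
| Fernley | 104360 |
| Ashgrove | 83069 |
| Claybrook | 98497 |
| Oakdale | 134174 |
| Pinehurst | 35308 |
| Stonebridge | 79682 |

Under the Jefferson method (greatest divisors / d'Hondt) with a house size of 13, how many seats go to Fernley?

3

Standard divisor 535090/13 ≈ 41160.769; standard quotas: Fernley 2.535, Ashgrove 2.018, Claybrook 2.393, Oakdale 3.260, Pinehurst 0.858, Stonebridge 1.936.
Rounding down gives 2, 2, 2, 3, 0, 1 = 10 seats, so the divisor must be adjusted.
With modified divisor 34200: modified quotas Fernley 3.051, Ashgrove 2.429, Claybrook 2.880, Oakdale 3.923, Pinehurst 1.032, Stonebridge 2.330.
Rounding down: Fernley 3, Ashgrove 2, Claybrook 2, Oakdale 3, Pinehurst 1, Stonebridge 2 (total 13).
Fernley receives 3.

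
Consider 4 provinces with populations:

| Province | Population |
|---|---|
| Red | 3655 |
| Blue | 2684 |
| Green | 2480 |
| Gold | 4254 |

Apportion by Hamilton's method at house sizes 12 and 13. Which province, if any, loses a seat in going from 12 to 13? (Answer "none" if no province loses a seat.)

none

At 12 seats: Red 3, Blue 3, Green 2, Gold 4.
At 13 seats: Red 4, Blue 3, Green 2, Gold 4.
No province's allocation decreased.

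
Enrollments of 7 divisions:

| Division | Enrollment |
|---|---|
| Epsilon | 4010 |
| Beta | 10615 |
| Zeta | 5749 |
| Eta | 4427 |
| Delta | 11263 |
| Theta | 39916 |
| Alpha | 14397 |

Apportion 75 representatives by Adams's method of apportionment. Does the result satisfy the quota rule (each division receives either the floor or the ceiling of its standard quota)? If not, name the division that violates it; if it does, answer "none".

Theta

Standard quotas: Epsilon 3.328, Beta 8.809, Zeta 4.771, Eta 3.674, Delta 9.347, Theta 33.125, Alpha 11.947.
Adams allocation: Epsilon 4, Beta 9, Zeta 5, Eta 4, Delta 9, Theta 32, Alpha 12.
Theta has quota 33.125 (lower 33, upper 34) but receives 32 — outside the quota interval.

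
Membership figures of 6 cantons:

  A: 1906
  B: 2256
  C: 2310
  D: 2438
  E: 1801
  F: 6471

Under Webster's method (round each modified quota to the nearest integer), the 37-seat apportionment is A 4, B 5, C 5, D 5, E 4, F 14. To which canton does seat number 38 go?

Priority for the next seat is population ÷ (current seats + 0.5).
Priorities: A 423.556, B 410.182, C 420.000, D 443.273, E 400.222, F 446.276.
Highest priority: F.

F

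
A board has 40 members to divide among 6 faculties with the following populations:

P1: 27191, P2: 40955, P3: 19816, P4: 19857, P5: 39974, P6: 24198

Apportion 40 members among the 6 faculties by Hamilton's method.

P1 6, P2 9, P3 5, P4 5, P5 9, P6 6

The standard divisor is 171991/40 ≈ 4299.775.
Standard quotas: P1 6.3238, P2 9.5249, P3 4.6086, P4 4.6181, P5 9.2968, P6 5.6277.
Lower quotas: P1 6, P2 9, P3 4, P4 4, P5 9, P6 5 (sum 37, leaving 3 seats).
Remainders in descending order: P6 0.6277, P4 0.6181, P3 0.6086, P2 0.5249, P1 0.3238, P5 0.2968.
Largest remainders: P6, P4, P3 receive the extra seats.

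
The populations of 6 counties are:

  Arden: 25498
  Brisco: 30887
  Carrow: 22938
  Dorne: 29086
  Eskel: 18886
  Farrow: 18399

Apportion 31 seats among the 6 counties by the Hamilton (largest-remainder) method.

Total 145694; standard divisor 145694/31 ≈ 4699.806.
Standard quotas: Arden 5.4253, Brisco 6.5720, Carrow 4.8806, Dorne 6.1888, Eskel 4.0185, Farrow 3.9148.
Lower quotas: Arden 5, Brisco 6, Carrow 4, Dorne 6, Eskel 4, Farrow 3 (sum 28, leaving 3 seats).
Remainders in descending order: Farrow 0.9148, Carrow 0.8806, Brisco 0.5720, Arden 0.4253, Dorne 0.1888, Eskel 0.0185.
Largest remainders: Farrow, Carrow, Brisco receive the extra seats.

Arden 5, Brisco 7, Carrow 5, Dorne 6, Eskel 4, Farrow 4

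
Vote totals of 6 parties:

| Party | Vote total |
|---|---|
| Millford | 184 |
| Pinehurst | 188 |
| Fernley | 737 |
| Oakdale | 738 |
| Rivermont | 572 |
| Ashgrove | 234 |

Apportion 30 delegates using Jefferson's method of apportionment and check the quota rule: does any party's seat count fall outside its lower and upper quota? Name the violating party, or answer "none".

Standard quotas: Millford 2.081, Pinehurst 2.126, Fernley 8.334, Oakdale 8.345, Rivermont 6.468, Ashgrove 2.646.
Jefferson allocation: Millford 2, Pinehurst 2, Fernley 9, Oakdale 9, Rivermont 6, Ashgrove 2.
Every allocation lies between the lower and upper quota.

none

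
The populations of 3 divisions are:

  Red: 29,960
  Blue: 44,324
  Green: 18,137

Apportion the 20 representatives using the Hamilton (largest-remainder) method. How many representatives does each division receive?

Red=6, Blue=10, Green=4

The standard divisor is 92421/20 ≈ 4621.05.
Standard quotas: Red 6.4834, Blue 9.5918, Green 3.9249.
Lower quotas: Red 6, Blue 9, Green 3 (sum 18, leaving 2 seats).
Remainders in descending order: Green 0.9249, Blue 0.5918, Red 0.4834.
Largest remainders: Green, Blue receive the extra seats.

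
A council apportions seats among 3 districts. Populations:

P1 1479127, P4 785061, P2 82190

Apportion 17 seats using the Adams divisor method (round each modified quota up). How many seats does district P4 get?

Standard divisor 2346378/17 ≈ 138022.235; standard quotas: P1 10.717, P4 5.688, P2 0.595.
Rounding up gives 11, 6, 1 = 18 seats, so the divisor must be adjusted.
With modified divisor 152500: modified quotas P1 9.699, P4 5.148, P2 0.539.
Rounding up: P1 10, P4 6, P2 1 (total 17).
P4 receives 6.

6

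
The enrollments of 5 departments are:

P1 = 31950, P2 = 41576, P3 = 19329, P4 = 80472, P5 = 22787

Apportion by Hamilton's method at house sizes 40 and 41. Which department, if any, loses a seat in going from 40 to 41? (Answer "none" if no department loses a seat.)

At 40 seats: P1 7, P2 8, P3 4, P4 16, P5 5.
At 41 seats: P1 6, P2 9, P3 4, P4 17, P5 5.
P1 drops from 7 to 6.

P1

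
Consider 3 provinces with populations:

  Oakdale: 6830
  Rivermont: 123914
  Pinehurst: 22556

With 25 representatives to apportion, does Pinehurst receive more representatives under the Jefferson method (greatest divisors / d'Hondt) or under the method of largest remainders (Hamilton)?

Hamilton

Jefferson: Oakdale 1, Rivermont 21, Pinehurst 3.
Hamilton: Oakdale 1, Rivermont 20, Pinehurst 4.
Pinehurst gets 3 under Jefferson and 4 under Hamilton.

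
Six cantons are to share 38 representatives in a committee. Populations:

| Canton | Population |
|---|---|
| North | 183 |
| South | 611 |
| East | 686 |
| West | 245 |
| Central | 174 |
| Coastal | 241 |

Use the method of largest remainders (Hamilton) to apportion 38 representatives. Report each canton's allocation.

Total 2140; standard divisor 2140/38 ≈ 56.316.
Standard quotas: North 3.250, South 10.850, East 12.181, West 4.350, Central 3.090, Coastal 4.279.
Lower quotas: North 3, South 10, East 12, West 4, Central 3, Coastal 4 (sum 36, leaving 2 seats).
Remainders in descending order: South 0.850, West 0.350, Coastal 0.279, North 0.250, East 0.181, Central 0.090.
Largest remainders: South, West receive the extra seats.

North 3, South 11, East 12, West 5, Central 3, Coastal 4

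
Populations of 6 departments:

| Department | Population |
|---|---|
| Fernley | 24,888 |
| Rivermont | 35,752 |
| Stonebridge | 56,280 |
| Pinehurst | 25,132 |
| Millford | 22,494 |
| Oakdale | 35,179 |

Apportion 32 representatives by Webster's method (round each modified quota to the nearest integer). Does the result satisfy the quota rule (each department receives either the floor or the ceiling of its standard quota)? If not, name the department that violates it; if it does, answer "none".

Standard quotas: Fernley 3.988, Rivermont 5.728, Stonebridge 9.017, Pinehurst 4.027, Millford 3.604, Oakdale 5.636.
Webster allocation: Fernley 4, Rivermont 6, Stonebridge 9, Pinehurst 4, Millford 4, Oakdale 5.
Every allocation lies between the lower and upper quota.

none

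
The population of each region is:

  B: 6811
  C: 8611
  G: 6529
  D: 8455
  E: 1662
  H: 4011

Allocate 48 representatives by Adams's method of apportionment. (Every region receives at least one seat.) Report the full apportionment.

Standard divisor 36079/48 ≈ 751.646; standard quotas: B 9.061, C 11.456, G 8.686, D 11.249, E 2.211, H 5.336.
Rounding up gives 10, 12, 9, 12, 3, 6 = 52 seats, so the divisor must be adjusted.
With modified divisor 810: modified quotas B 8.409, C 10.631, G 8.060, D 10.438, E 2.052, H 4.952.
Rounding up: B 9, C 11, G 9, D 11, E 3, H 5 (total 48).

B 9, C 11, G 9, D 11, E 3, H 5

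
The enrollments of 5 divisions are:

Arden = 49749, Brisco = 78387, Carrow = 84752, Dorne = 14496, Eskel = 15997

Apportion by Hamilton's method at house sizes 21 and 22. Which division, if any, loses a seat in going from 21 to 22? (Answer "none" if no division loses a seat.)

Eskel

At 21 seats: Arden 4, Brisco 7, Carrow 7, Dorne 1, Eskel 2.
At 22 seats: Arden 5, Brisco 7, Carrow 8, Dorne 1, Eskel 1.
Eskel drops from 2 to 1.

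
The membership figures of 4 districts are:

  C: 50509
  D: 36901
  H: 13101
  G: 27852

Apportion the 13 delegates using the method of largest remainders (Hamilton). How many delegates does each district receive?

Total 128363; standard divisor 128363/13 ≈ 9874.077.
Standard quotas: C 5.1153, D 3.7372, H 1.3268, G 2.8207.
Lower quotas: C 5, D 3, H 1, G 2 (sum 11, leaving 2 seats).
Remainders in descending order: G 0.8207, D 0.7372, H 0.3268, C 0.1153.
Largest remainders: G, D receive the extra seats.

C 5, D 4, H 1, G 3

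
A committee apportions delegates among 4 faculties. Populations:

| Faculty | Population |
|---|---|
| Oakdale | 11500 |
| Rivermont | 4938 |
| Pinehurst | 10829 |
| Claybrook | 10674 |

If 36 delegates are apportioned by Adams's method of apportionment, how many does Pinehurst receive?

10

Standard divisor 37941/36 ≈ 1053.917; standard quotas: Oakdale 10.912, Rivermont 4.685, Pinehurst 10.275, Claybrook 10.128.
Rounding up gives 11, 5, 11, 11 = 38 seats, so the divisor must be adjusted.
With modified divisor 1100: modified quotas Oakdale 10.455, Rivermont 4.489, Pinehurst 9.845, Claybrook 9.704.
Rounding up: Oakdale 11, Rivermont 5, Pinehurst 10, Claybrook 10 (total 36).
Pinehurst receives 10.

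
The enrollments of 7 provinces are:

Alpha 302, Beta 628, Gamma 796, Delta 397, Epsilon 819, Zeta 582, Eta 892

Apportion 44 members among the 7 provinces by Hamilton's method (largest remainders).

Alpha 3, Beta 6, Gamma 8, Delta 4, Epsilon 8, Zeta 6, Eta 9

Standard divisor: 4416 ÷ 44 ≈ 100.364.
Standard quotas: Alpha 3.009, Beta 6.257, Gamma 7.931, Delta 3.956, Epsilon 8.160, Zeta 5.799, Eta 8.888.
Lower quotas: Alpha 3, Beta 6, Gamma 7, Delta 3, Epsilon 8, Zeta 5, Eta 8 (sum 40, leaving 4 seats).
Remainders in descending order: Delta 0.956, Gamma 0.931, Eta 0.888, Zeta 0.799, Beta 0.257, Epsilon 0.160, Alpha 0.009.
Largest remainders: Delta, Gamma, Eta, Zeta receive the extra seats.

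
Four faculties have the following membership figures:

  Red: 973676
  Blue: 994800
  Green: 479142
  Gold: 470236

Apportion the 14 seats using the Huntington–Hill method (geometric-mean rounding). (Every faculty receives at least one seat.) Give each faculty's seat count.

Red=5, Blue=5, Green=2, Gold=2

With divisor 206665: modified quotas Red 4.711, Blue 4.814, Green 2.318, Gold 2.275.
Geometric-mean thresholds: Red √(4·5)=4.472, Blue √(4·5)=4.472, Green √(2·3)=2.449, Gold √(2·3)=2.449.
Each quota rounded against its threshold gives Red 5, Blue 5, Green 2, Gold 2 (total 14).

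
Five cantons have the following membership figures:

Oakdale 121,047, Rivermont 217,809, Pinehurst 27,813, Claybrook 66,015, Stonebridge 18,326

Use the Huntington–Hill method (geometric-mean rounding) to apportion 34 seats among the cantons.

With divisor 13083: modified quotas Oakdale 9.252, Rivermont 16.648, Pinehurst 2.126, Claybrook 5.046, Stonebridge 1.401.
Geometric-mean thresholds: Oakdale √(9·10)=9.487, Rivermont √(16·17)=16.492, Pinehurst √(2·3)=2.449, Claybrook √(5·6)=5.477, Stonebridge √(1·2)=1.414.
Each quota rounded against its threshold gives Oakdale 9, Rivermont 17, Pinehurst 2, Claybrook 5, Stonebridge 1 (total 34).

Oakdale=9, Rivermont=17, Pinehurst=2, Claybrook=5, Stonebridge=1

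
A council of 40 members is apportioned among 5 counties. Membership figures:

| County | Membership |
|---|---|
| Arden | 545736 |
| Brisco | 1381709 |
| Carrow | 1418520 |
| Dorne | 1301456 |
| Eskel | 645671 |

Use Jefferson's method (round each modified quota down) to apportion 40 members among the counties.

Arden: 4, Brisco: 10, Carrow: 11, Dorne: 10, Eskel: 5

Standard divisor 5293092/40 ≈ 132327.3; standard quotas: Arden 4.124, Brisco 10.442, Carrow 10.720, Dorne 9.835, Eskel 4.879.
Rounding down gives 4, 10, 10, 9, 4 = 37 seats, so the divisor must be adjusted.
With modified divisor 127300: modified quotas Arden 4.287, Brisco 10.854, Carrow 11.143, Dorne 10.224, Eskel 5.072.
Rounding down: Arden 4, Brisco 10, Carrow 11, Dorne 10, Eskel 5 (total 40).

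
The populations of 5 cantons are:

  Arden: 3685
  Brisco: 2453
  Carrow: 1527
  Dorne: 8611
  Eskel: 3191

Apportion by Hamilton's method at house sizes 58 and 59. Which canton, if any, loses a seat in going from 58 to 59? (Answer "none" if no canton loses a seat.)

At 58 seats: Arden 11, Brisco 7, Carrow 5, Dorne 26, Eskel 9.
At 59 seats: Arden 11, Brisco 7, Carrow 5, Dorne 26, Eskel 10.
No canton's allocation decreased.

none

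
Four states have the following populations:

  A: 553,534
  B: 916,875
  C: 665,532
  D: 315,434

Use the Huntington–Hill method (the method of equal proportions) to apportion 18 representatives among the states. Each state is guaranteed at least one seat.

With divisor 135126: modified quotas A 4.096, B 6.785, C 4.925, D 2.334.
Geometric-mean thresholds: A √(4·5)=4.472, B √(6·7)=6.481, C √(4·5)=4.472, D √(2·3)=2.449.
Each quota rounded against its threshold gives A 4, B 7, C 5, D 2 (total 18).

A 4, B 7, C 5, D 2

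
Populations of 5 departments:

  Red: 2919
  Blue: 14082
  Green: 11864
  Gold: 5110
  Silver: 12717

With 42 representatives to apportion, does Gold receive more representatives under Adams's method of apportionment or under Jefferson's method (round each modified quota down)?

Adams: Red 3, Blue 12, Green 11, Gold 5, Silver 11.
Jefferson: Red 2, Blue 13, Green 11, Gold 4, Silver 12.
Gold gets 5 under Adams and 4 under Jefferson.

Adams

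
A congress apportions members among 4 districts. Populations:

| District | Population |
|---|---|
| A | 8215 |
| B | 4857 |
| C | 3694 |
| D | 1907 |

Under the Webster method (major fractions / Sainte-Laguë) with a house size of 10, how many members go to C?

Standard divisor 18673/10 ≈ 1867.3; standard quotas: A 4.399, B 2.601, C 1.978, D 1.021.
Rounding to the nearest integer gives A 4, B 3, C 2, D 1 — total 10, matching the house size, so no adjustment is needed.
C receives 2.

2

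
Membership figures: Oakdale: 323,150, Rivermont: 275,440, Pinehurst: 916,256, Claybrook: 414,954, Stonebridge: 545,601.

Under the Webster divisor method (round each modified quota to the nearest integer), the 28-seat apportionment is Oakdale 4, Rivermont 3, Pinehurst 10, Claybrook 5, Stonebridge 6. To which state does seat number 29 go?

Priority for the next seat is population ÷ (current seats + 0.5).
Priorities: Oakdale 71811.111, Rivermont 78697.143, Pinehurst 87262.476, Claybrook 75446.182, Stonebridge 83938.615.
Highest priority: Pinehurst.

Pinehurst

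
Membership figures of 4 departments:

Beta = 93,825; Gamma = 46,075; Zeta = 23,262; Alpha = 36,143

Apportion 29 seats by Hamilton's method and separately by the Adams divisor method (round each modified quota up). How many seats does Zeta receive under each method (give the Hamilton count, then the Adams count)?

3 and 4

Hamilton: Beta 14, Gamma 7, Zeta 3, Alpha 5.
Adams: Beta 13, Gamma 7, Zeta 4, Alpha 5.
Zeta gets 3 under Hamilton and 4 under Adams.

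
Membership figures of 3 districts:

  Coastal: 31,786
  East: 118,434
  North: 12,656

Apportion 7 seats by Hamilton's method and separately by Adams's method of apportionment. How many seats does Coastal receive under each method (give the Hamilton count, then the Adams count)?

Hamilton: Coastal 1, East 5, North 1.
Adams: Coastal 2, East 4, North 1.
Coastal gets 1 under Hamilton and 2 under Adams.

1 and 2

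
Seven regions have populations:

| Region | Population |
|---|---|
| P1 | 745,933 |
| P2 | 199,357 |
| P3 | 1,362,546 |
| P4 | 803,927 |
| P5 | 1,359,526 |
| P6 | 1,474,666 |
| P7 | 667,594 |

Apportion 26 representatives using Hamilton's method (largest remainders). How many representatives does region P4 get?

3

Standard divisor: 6613549 ÷ 26 ≈ 254367.269.
Standard quotas: P1 2.9325, P2 0.7837, P3 5.3566, P4 3.1605, P5 5.3447, P6 5.7974, P7 2.6245.
Lower quotas: P1 2, P2 0, P3 5, P4 3, P5 5, P6 5, P7 2 (sum 22, leaving 4 seats).
Remainders in descending order: P1 0.9325, P6 0.7974, P2 0.7837, P7 0.6245, P3 0.3566, P5 0.3447, P4 0.1605.
Largest remainders: P1, P6, P2, P7 receive the extra seats.
P4 receives 3.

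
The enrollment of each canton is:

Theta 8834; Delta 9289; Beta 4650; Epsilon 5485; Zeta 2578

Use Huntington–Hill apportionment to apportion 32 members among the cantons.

Theta 9, Delta 9, Beta 5, Epsilon 6, Zeta 3

With divisor 990: modified quotas Theta 8.923, Delta 9.383, Beta 4.697, Epsilon 5.540, Zeta 2.604.
Geometric-mean thresholds: Theta √(8·9)=8.485, Delta √(9·10)=9.487, Beta √(4·5)=4.472, Epsilon √(5·6)=5.477, Zeta √(2·3)=2.449.
Each quota rounded against its threshold gives Theta 9, Delta 9, Beta 5, Epsilon 6, Zeta 3 (total 32).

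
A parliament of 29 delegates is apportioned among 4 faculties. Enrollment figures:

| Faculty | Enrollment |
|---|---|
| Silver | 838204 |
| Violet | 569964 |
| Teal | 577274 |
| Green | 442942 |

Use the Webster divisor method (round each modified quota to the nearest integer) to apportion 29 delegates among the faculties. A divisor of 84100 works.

With modified divisor 84100: modified quotas Silver 9.967, Violet 6.777, Teal 6.864, Green 5.267.
Rounding to the nearest integer: Silver 10, Violet 7, Teal 7, Green 5 (total 29).

Silver=10, Violet=7, Teal=7, Green=5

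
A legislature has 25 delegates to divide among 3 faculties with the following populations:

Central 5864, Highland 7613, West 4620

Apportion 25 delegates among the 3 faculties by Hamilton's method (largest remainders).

Standard divisor: 18097 ÷ 25 ≈ 723.88.
Standard quotas: Central 8.1008, Highland 10.5169, West 6.3823.
Lower quotas: Central 8, Highland 10, West 6 (sum 24, leaving 1 seat).
Remainders in descending order: Highland 0.5169, West 0.3823, Central 0.1008.
Largest remainder: Highland receives the extra seat.

Central: 8; Highland: 11; West: 6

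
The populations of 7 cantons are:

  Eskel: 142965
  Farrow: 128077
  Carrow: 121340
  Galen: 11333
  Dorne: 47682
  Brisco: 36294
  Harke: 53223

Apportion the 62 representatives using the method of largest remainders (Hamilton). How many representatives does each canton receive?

Eskel 16, Farrow 15, Carrow 14, Galen 1, Dorne 6, Brisco 4, Harke 6

The standard divisor is 540914/62 ≈ 8724.419.
Standard quotas: Eskel 16.3868, Farrow 14.6803, Carrow 13.9081, Galen 1.2990, Dorne 5.4653, Brisco 4.1600, Harke 6.1005.
Lower quotas: Eskel 16, Farrow 14, Carrow 13, Galen 1, Dorne 5, Brisco 4, Harke 6 (sum 59, leaving 3 seats).
Remainders in descending order: Carrow 0.9081, Farrow 0.6803, Dorne 0.4653, Eskel 0.3868, Galen 0.2990, Brisco 0.1600, Harke 0.1005.
The surplus seats go to Carrow, Farrow, Dorne.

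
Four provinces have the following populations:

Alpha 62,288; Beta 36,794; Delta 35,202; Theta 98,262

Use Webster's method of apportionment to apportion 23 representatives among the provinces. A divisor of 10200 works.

Alpha: 6, Beta: 4, Delta: 3, Theta: 10

With modified divisor 10200: modified quotas Alpha 6.107, Beta 3.607, Delta 3.451, Theta 9.634.
Rounding to the nearest integer: Alpha 6, Beta 4, Delta 3, Theta 10 (total 23).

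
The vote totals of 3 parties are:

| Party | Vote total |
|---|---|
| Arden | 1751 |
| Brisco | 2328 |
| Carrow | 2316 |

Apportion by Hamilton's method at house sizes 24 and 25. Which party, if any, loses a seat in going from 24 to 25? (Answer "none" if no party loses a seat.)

none

At 24 seats: Arden 6, Brisco 9, Carrow 9.
At 25 seats: Arden 7, Brisco 9, Carrow 9.
No party's allocation decreased.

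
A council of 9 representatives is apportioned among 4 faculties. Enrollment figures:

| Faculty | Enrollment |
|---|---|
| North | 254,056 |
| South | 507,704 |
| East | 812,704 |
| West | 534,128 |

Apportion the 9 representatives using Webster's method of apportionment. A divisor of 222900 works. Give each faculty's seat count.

With modified divisor 222900: modified quotas North 1.140, South 2.278, East 3.646, West 2.396.
Rounding to the nearest integer: North 1, South 2, East 4, West 2 (total 9).

North=1, South=2, East=4, West=2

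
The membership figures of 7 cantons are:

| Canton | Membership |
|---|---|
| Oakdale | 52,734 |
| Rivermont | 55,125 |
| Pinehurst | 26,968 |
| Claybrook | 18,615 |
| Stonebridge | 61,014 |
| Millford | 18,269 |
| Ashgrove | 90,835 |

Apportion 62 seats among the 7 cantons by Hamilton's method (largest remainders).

Oakdale 10; Rivermont 11; Pinehurst 5; Claybrook 4; Stonebridge 12; Millford 3; Ashgrove 17

Total 323560; standard divisor 323560/62 ≈ 5218.71.
Standard quotas: Oakdale 10.1048, Rivermont 10.5630, Pinehurst 5.1676, Claybrook 3.5670, Stonebridge 11.6914, Millford 3.5007, Ashgrove 17.4056.
Lower quotas: Oakdale 10, Rivermont 10, Pinehurst 5, Claybrook 3, Stonebridge 11, Millford 3, Ashgrove 17 (sum 59, leaving 3 seats).
Remainders in descending order: Stonebridge 0.6914, Claybrook 0.5670, Rivermont 0.5630, Millford 0.5007, Ashgrove 0.4056, Pinehurst 0.1676, Oakdale 0.1048.
The surplus seats go to Stonebridge, Claybrook, Rivermont.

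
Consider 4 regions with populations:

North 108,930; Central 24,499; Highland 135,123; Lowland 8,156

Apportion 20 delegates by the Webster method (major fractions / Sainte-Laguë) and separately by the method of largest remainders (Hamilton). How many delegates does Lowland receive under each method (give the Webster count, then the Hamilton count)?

Webster: North 8, Central 2, Highland 9, Lowland 1.
Hamilton: North 8, Central 2, Highland 10, Lowland 0.
Lowland gets 1 under Webster and 0 under Hamilton.

1 and 0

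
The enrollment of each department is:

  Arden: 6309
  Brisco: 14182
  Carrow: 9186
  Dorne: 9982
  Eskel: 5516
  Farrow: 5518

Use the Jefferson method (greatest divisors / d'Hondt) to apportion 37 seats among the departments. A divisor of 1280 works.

Arden=4; Brisco=11; Carrow=7; Dorne=7; Eskel=4; Farrow=4

With modified divisor 1280: modified quotas Arden 4.929, Brisco 11.080, Carrow 7.177, Dorne 7.798, Eskel 4.309, Farrow 4.311.
Rounding down: Arden 4, Brisco 11, Carrow 7, Dorne 7, Eskel 4, Farrow 4 (total 37).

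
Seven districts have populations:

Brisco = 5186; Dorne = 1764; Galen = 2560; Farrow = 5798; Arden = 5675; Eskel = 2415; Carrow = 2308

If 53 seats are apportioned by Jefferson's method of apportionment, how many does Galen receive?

Standard divisor 25706/53 ≈ 485.019; standard quotas: Brisco 10.692, Dorne 3.637, Galen 5.278, Farrow 11.954, Arden 11.701, Eskel 4.979, Carrow 4.759.
Rounding down gives 10, 3, 5, 11, 11, 4, 4 = 48 seats, so the divisor must be adjusted.
With modified divisor 450: modified quotas Brisco 11.524, Dorne 3.920, Galen 5.689, Farrow 12.884, Arden 12.611, Eskel 5.367, Carrow 5.129.
Rounding down: Brisco 11, Dorne 3, Galen 5, Farrow 12, Arden 12, Eskel 5, Carrow 5 (total 53).
Galen receives 5.

5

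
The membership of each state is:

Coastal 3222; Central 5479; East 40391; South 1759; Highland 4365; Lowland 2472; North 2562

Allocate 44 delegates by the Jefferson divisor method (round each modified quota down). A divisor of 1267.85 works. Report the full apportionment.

Coastal 2; Central 4; East 31; South 1; Highland 3; Lowland 1; North 2

With modified divisor 1267.85: modified quotas Coastal 2.541, Central 4.321, East 31.858, South 1.387, Highland 3.443, Lowland 1.950, North 2.021.
Rounding down: Coastal 2, Central 4, East 31, South 1, Highland 3, Lowland 1, North 2 (total 44).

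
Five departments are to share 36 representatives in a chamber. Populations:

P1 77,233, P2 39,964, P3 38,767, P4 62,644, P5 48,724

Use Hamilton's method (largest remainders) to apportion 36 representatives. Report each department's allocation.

Standard divisor: 267332 ÷ 36 ≈ 7425.889.
Standard quotas: P1 10.4005, P2 5.3817, P3 5.2205, P4 8.4359, P5 6.5614.
Lower quotas: P1 10, P2 5, P3 5, P4 8, P5 6 (sum 34, leaving 2 seats).
Remainders in descending order: P5 0.5614, P4 0.4359, P1 0.4005, P2 0.3817, P3 0.2205.
Largest remainders: P5, P4 receive the extra seats.

P1: 10, P2: 5, P3: 5, P4: 9, P5: 7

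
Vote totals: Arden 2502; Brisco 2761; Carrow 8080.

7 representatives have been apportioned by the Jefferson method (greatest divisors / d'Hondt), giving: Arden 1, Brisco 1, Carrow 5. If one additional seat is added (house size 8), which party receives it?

Priority for the next seat is population ÷ (current seats + 1).
Priorities: Arden 1251.000, Brisco 1380.500, Carrow 1346.667.
Highest priority: Brisco.

Brisco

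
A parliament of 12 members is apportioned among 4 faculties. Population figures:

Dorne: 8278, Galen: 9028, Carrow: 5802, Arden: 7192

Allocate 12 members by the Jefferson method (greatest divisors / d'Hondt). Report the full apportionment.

Standard divisor 30300/12 ≈ 2525; standard quotas: Dorne 3.278, Galen 3.575, Carrow 2.298, Arden 2.848.
Rounding down gives 3, 3, 2, 2 = 10 seats, so the divisor must be adjusted.
With modified divisor 2200: modified quotas Dorne 3.763, Galen 4.104, Carrow 2.637, Arden 3.269.
Rounding down: Dorne 3, Galen 4, Carrow 2, Arden 3 (total 12).

Dorne 3; Galen 4; Carrow 2; Arden 3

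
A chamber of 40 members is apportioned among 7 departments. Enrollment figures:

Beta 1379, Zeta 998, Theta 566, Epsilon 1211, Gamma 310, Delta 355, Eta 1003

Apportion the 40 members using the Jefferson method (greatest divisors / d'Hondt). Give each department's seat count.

Standard divisor 5822/40 ≈ 145.55; standard quotas: Beta 9.474, Zeta 6.857, Theta 3.889, Epsilon 8.320, Gamma 2.130, Delta 2.439, Eta 6.891.
Rounding down gives 9, 6, 3, 8, 2, 2, 6 = 36 seats, so the divisor must be adjusted.
With modified divisor 136: modified quotas Beta 10.140, Zeta 7.338, Theta 4.162, Epsilon 8.904, Gamma 2.279, Delta 2.610, Eta 7.375.
Rounding down: Beta 10, Zeta 7, Theta 4, Epsilon 8, Gamma 2, Delta 2, Eta 7 (total 40).

Beta: 10, Zeta: 7, Theta: 4, Epsilon: 8, Gamma: 2, Delta: 2, Eta: 7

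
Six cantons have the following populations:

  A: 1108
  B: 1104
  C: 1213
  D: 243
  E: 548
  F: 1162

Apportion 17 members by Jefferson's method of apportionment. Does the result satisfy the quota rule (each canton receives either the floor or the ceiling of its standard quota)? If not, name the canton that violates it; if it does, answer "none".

none

Standard quotas: A 3.502, B 3.490, C 3.834, D 0.768, E 1.732, F 3.673.
Jefferson allocation: A 4, B 4, C 4, D 0, E 1, F 4.
Every allocation lies between the lower and upper quota.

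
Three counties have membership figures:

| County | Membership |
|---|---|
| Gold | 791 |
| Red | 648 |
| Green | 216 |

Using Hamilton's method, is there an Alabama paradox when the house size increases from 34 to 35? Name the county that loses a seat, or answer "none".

At 34 seats: Gold 16, Red 13, Green 5.
At 35 seats: Gold 17, Red 14, Green 4.
Green drops from 5 to 4.

Green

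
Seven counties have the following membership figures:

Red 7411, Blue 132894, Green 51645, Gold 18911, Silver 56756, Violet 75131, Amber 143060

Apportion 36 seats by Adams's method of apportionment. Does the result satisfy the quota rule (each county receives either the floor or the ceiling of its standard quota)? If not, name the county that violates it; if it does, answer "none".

Standard quotas: Red 0.549, Blue 9.848, Green 3.827, Gold 1.401, Silver 4.206, Violet 5.567, Amber 10.601.
Adams allocation: Red 1, Blue 9, Green 4, Gold 2, Silver 4, Violet 6, Amber 10.
Every allocation lies between the lower and upper quota.

none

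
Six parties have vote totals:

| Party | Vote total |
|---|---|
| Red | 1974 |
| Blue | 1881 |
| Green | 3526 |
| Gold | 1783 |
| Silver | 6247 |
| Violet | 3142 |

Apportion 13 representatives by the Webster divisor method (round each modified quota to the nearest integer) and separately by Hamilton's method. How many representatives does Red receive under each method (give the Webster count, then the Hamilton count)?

Webster: Red 1, Blue 1, Green 3, Gold 1, Silver 5, Violet 2.
Hamilton: Red 2, Blue 1, Green 3, Gold 1, Silver 4, Violet 2.
Red gets 1 under Webster and 2 under Hamilton.

1 and 2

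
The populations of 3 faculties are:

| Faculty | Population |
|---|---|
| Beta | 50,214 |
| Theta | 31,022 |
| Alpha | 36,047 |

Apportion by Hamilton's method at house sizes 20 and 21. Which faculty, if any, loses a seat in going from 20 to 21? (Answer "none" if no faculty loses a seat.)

none

At 20 seats: Beta 9, Theta 5, Alpha 6.
At 21 seats: Beta 9, Theta 6, Alpha 6.
No faculty's allocation decreased.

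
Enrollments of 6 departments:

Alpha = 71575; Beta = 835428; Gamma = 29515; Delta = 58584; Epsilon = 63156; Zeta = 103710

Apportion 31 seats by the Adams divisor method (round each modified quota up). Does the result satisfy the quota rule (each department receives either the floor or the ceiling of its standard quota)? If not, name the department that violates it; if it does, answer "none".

Standard quotas: Alpha 1.910, Beta 22.288, Gamma 0.787, Delta 1.563, Epsilon 1.685, Zeta 2.767.
Adams allocation: Alpha 2, Beta 21, Gamma 1, Delta 2, Epsilon 2, Zeta 3.
Beta has quota 22.288 (lower 22, upper 23) but receives 21 — outside the quota interval.

Beta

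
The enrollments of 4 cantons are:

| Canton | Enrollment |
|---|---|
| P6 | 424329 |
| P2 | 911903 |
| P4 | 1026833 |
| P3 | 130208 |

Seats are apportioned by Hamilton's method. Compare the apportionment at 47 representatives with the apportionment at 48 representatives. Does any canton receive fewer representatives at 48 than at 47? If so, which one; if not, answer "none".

At 47 seats: P6 8, P2 17, P4 19, P3 3.
At 48 seats: P6 8, P2 18, P4 20, P3 2.
P3 drops from 3 to 2.

P3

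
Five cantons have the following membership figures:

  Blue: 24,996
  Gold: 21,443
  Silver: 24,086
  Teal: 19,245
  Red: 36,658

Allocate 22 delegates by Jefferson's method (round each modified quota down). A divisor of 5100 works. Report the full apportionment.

With modified divisor 5100: modified quotas Blue 4.901, Gold 4.205, Silver 4.723, Teal 3.774, Red 7.188.
Rounding down: Blue 4, Gold 4, Silver 4, Teal 3, Red 7 (total 22).

Blue 4, Gold 4, Silver 4, Teal 3, Red 7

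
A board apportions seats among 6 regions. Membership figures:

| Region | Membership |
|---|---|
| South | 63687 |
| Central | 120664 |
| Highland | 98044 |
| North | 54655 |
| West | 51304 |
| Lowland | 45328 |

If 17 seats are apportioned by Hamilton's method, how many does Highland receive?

The standard divisor is 433682/17 ≈ 25510.706.
Standard quotas: South 2.4965, Central 4.7299, Highland 3.8432, North 2.1424, West 2.0111, Lowland 1.7768.
Lower quotas: South 2, Central 4, Highland 3, North 2, West 2, Lowland 1 (sum 14, leaving 3 seats).
Remainders in descending order: Highland 0.8432, Lowland 0.7768, Central 0.7299, South 0.4965, North 0.1424, West 0.0111.
The surplus seats go to Highland, Lowland, Central.
Highland receives 4.

4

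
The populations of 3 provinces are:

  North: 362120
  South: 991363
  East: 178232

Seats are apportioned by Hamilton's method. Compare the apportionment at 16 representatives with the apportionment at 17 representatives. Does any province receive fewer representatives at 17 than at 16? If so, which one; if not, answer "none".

At 16 seats: North 4, South 10, East 2.
At 17 seats: North 4, South 11, East 2.
No province's allocation decreased.

none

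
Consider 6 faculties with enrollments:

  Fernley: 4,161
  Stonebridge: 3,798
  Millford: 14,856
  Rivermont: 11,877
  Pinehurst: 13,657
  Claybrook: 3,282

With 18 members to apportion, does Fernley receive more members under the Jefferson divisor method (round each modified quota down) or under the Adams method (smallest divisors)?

Jefferson: Fernley 1, Stonebridge 1, Millford 6, Rivermont 4, Pinehurst 5, Claybrook 1.
Adams: Fernley 2, Stonebridge 2, Millford 5, Rivermont 4, Pinehurst 4, Claybrook 1.
Fernley gets 1 under Jefferson and 2 under Adams.

Adams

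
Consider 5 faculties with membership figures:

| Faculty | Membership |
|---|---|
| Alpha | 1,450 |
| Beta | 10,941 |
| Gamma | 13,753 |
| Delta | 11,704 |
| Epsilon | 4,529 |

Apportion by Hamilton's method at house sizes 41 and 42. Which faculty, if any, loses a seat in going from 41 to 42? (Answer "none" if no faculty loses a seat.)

Alpha

At 41 seats: Alpha 2, Beta 11, Gamma 13, Delta 11, Epsilon 4.
At 42 seats: Alpha 1, Beta 11, Gamma 14, Delta 12, Epsilon 4.
Alpha drops from 2 to 1.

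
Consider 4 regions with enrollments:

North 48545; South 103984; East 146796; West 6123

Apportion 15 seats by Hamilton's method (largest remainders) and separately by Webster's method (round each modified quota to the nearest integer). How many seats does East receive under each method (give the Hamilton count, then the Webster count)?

7 and 8

Hamilton: North 3, South 5, East 7, West 0.
Webster: North 2, South 5, East 8, West 0.
East gets 7 under Hamilton and 8 under Webster.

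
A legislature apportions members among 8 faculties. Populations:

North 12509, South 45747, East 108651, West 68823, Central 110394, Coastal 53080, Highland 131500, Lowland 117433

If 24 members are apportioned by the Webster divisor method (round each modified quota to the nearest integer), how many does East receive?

Standard divisor 648137/24 ≈ 27005.708; standard quotas: North 0.463, South 1.694, East 4.023, West 2.548, Central 4.088, Coastal 1.966, Highland 4.869, Lowland 4.348.
Rounding to the nearest integer gives North 0, South 2, East 4, West 3, Central 4, Coastal 2, Highland 5, Lowland 4 — total 24, matching the house size, so no adjustment is needed.
East receives 4.

4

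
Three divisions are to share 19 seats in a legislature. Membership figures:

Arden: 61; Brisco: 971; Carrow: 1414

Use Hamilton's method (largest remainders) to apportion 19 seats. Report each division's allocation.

Total 2446; standard divisor 2446/19 ≈ 128.737.
Standard quotas: Arden 0.474, Brisco 7.543, Carrow 10.984.
Lower quotas: Arden 0, Brisco 7, Carrow 10 (sum 17, leaving 2 seats).
Remainders in descending order: Carrow 0.984, Brisco 0.543, Arden 0.474.
Largest remainders: Carrow, Brisco receive the extra seats.

Arden 0; Brisco 8; Carrow 11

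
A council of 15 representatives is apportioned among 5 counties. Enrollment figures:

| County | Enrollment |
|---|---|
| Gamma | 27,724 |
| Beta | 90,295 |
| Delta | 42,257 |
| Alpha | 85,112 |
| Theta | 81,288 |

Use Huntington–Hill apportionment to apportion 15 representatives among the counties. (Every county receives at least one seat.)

With divisor 21828: modified quotas Gamma 1.270, Beta 4.137, Delta 1.936, Alpha 3.899, Theta 3.724.
Geometric-mean thresholds: Gamma √(1·2)=1.414, Beta √(4·5)=4.472, Delta √(1·2)=1.414, Alpha √(3·4)=3.464, Theta √(3·4)=3.464.
Each quota rounded against its threshold gives Gamma 1, Beta 4, Delta 2, Alpha 4, Theta 4 (total 15).

Gamma: 1; Beta: 4; Delta: 2; Alpha: 4; Theta: 4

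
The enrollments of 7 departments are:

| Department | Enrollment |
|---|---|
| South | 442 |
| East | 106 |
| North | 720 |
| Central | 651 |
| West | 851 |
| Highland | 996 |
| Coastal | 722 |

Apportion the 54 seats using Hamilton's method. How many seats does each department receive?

South=5, East=1, North=9, Central=8, West=10, Highland=12, Coastal=9

Standard divisor: 4488 ÷ 54 ≈ 83.111.
Standard quotas: South 5.318, East 1.275, North 8.663, Central 7.833, West 10.239, Highland 11.984, Coastal 8.687.
Lower quotas: South 5, East 1, North 8, Central 7, West 10, Highland 11, Coastal 8 (sum 50, leaving 4 seats).
Remainders in descending order: Highland 0.984, Central 0.833, Coastal 0.687, North 0.663, South 0.318, East 0.275, West 0.239.
The surplus seats go to Highland, Central, Coastal, North.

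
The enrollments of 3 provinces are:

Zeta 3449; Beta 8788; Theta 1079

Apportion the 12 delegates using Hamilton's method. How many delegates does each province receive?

Zeta 3, Beta 8, Theta 1

Total 13316; standard divisor 13316/12 ≈ 1109.667.
Standard quotas: Zeta 3.1081, Beta 7.9195, Theta 0.9724.
Lower quotas: Zeta 3, Beta 7, Theta 0 (sum 10, leaving 2 seats).
Remainders in descending order: Theta 0.9724, Beta 0.9195, Zeta 0.1081.
Largest remainders: Theta, Beta receive the extra seats.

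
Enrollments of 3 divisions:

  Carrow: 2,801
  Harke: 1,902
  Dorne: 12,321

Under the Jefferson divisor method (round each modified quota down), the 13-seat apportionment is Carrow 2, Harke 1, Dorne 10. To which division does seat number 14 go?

Priority for the next seat is population ÷ (current seats + 1).
Priorities: Carrow 933.667, Harke 951.000, Dorne 1120.091.
Highest priority: Dorne.

Dorne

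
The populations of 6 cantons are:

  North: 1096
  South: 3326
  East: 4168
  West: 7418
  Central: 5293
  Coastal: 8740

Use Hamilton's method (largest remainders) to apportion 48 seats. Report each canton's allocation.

North=2; South=5; East=7; West=12; Central=8; Coastal=14

Total 30041; standard divisor 30041/48 ≈ 625.854.
Standard quotas: North 1.7512, South 5.3143, East 6.6597, West 11.8526, Central 8.4572, Coastal 13.9649.
Lower quotas: North 1, South 5, East 6, West 11, Central 8, Coastal 13 (sum 44, leaving 4 seats).
Remainders in descending order: Coastal 0.9649, West 0.8526, North 0.7512, East 0.6597, Central 0.4572, South 0.3143.
The surplus seats go to Coastal, West, North, East.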